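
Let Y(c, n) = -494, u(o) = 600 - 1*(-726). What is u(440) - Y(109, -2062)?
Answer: 1820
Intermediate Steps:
u(o) = 1326 (u(o) = 600 + 726 = 1326)
u(440) - Y(109, -2062) = 1326 - 1*(-494) = 1326 + 494 = 1820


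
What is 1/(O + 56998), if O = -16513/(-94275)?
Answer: 94275/5373502963 ≈ 1.7544e-5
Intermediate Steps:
O = 16513/94275 (O = -16513*(-1/94275) = 16513/94275 ≈ 0.17516)
1/(O + 56998) = 1/(16513/94275 + 56998) = 1/(5373502963/94275) = 94275/5373502963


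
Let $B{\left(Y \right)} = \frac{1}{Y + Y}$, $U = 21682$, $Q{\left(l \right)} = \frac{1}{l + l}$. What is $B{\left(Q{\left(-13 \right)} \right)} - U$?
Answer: $-21695$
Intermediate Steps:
$Q{\left(l \right)} = \frac{1}{2 l}$
$B{\left(Y \right)} = \frac{1}{2 Y}$
$B{\left(Q{\left(-13 \right)} \right)} - U = \frac{1}{2 \frac{1}{2 \left(-13\right)}} - 21682 = \frac{1}{2 \cdot \frac{1}{2} \left(- \frac{1}{13}\right)} - 21682 = \frac{1}{2 \left(- \frac{1}{26}\right)} - 21682 = \frac{1}{2} \left(-26\right) - 21682 = -13 - 21682 = -21695$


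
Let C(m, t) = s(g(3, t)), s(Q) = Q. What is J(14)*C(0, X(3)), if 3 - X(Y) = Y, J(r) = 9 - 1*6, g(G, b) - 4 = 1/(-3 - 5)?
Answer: 93/8 ≈ 11.625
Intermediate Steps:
g(G, b) = 31/8 (g(G, b) = 4 + 1/(-3 - 5) = 4 + 1/(-8) = 4 - ⅛ = 31/8)
J(r) = 3 (J(r) = 9 - 6 = 3)
X(Y) = 3 - Y
C(m, t) = 31/8
J(14)*C(0, X(3)) = 3*(31/8) = 93/8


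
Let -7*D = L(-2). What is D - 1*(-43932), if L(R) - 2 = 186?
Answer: 307336/7 ≈ 43905.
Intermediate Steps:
L(R) = 188 (L(R) = 2 + 186 = 188)
D = -188/7 (D = -⅐*188 = -188/7 ≈ -26.857)
D - 1*(-43932) = -188/7 - 1*(-43932) = -188/7 + 43932 = 307336/7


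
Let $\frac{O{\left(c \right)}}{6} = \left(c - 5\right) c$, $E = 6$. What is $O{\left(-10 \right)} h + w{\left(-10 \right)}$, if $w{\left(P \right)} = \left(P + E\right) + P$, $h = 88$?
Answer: $79186$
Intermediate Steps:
$O{\left(c \right)} = 6 c \left(-5 + c\right)$ ($O{\left(c \right)} = 6 \left(c - 5\right) c = 6 \left(-5 + c\right) c = 6 c \left(-5 + c\right)$)
$w{\left(P \right)} = 6 + 2 P$ ($w{\left(P \right)} = \left(P + 6\right) + P = \left(6 + P\right) + P = 6 + 2 P$)
$O{\left(-10 \right)} h + w{\left(-10 \right)} = 6 \left(-10\right) \left(-5 - 10\right) 88 + \left(6 + 2 \left(-10\right)\right) = 6 \left(-10\right) \left(-15\right) 88 + \left(6 - 20\right) = 900 \cdot 88 - 14 = 79200 - 14 = 79186$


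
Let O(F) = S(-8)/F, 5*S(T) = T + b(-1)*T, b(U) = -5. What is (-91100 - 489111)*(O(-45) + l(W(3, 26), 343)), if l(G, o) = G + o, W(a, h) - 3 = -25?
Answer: -41887172723/225 ≈ -1.8617e+8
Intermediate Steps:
W(a, h) = -22 (W(a, h) = 3 - 25 = -22)
S(T) = -4*T/5 (S(T) = (T - 5*T)/5 = (-4*T)/5 = -4*T/5)
O(F) = 32/(5*F) (O(F) = (-⅘*(-8))/F = 32/(5*F))
(-91100 - 489111)*(O(-45) + l(W(3, 26), 343)) = (-91100 - 489111)*((32/5)/(-45) + (-22 + 343)) = -580211*((32/5)*(-1/45) + 321) = -580211*(-32/225 + 321) = -580211*72193/225 = -41887172723/225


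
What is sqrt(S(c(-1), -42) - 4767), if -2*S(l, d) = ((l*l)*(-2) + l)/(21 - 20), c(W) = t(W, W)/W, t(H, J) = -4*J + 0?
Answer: I*sqrt(4749) ≈ 68.913*I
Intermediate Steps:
t(H, J) = -4*J
c(W) = -4 (c(W) = (-4*W)/W = -4)
S(l, d) = l**2 - l/2 (S(l, d) = -((l*l)*(-2) + l)/(2*(21 - 20)) = -(l**2*(-2) + l)/(2*1) = -(-2*l**2 + l)/2 = -(l - 2*l**2)/2 = l**2 - l/2)
sqrt(S(c(-1), -42) - 4767) = sqrt(-4*(-1/2 - 4) - 4767) = sqrt(-4*(-9/2) - 4767) = sqrt(18 - 4767) = sqrt(-4749) = I*sqrt(4749)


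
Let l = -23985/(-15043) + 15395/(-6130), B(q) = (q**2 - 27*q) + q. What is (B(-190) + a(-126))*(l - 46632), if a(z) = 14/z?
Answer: -317662678708532117/165984462 ≈ -1.9138e+9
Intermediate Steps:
B(q) = q**2 - 26*q
l = -16911787/18442718 (l = -23985*(-1/15043) + 15395*(-1/6130) = 23985/15043 - 3079/1226 = -16911787/18442718 ≈ -0.91699)
(B(-190) + a(-126))*(l - 46632) = (-190*(-26 - 190) + 14/(-126))*(-16911787/18442718 - 46632) = (-190*(-216) + 14*(-1/126))*(-860037737563/18442718) = (41040 - 1/9)*(-860037737563/18442718) = (369359/9)*(-860037737563/18442718) = -317662678708532117/165984462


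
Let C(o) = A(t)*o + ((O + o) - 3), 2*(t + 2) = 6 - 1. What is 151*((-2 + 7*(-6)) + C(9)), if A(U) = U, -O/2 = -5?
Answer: -7097/2 ≈ -3548.5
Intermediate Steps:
O = 10 (O = -2*(-5) = 10)
t = ½ (t = -2 + (6 - 1)/2 = -2 + (½)*5 = -2 + 5/2 = ½ ≈ 0.50000)
C(o) = 7 + 3*o/2 (C(o) = o/2 + ((10 + o) - 3) = o/2 + (7 + o) = 7 + 3*o/2)
151*((-2 + 7*(-6)) + C(9)) = 151*((-2 + 7*(-6)) + (7 + (3/2)*9)) = 151*((-2 - 42) + (7 + 27/2)) = 151*(-44 + 41/2) = 151*(-47/2) = -7097/2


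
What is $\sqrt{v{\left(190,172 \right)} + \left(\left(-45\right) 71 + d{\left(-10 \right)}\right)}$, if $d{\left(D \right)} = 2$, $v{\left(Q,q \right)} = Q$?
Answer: $i \sqrt{3003} \approx 54.8 i$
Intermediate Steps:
$\sqrt{v{\left(190,172 \right)} + \left(\left(-45\right) 71 + d{\left(-10 \right)}\right)} = \sqrt{190 + \left(\left(-45\right) 71 + 2\right)} = \sqrt{190 + \left(-3195 + 2\right)} = \sqrt{190 - 3193} = \sqrt{-3003} = i \sqrt{3003}$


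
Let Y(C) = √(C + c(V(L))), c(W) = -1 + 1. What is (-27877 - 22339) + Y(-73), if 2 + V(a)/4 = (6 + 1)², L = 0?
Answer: -50216 + I*√73 ≈ -50216.0 + 8.544*I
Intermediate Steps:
V(a) = 188 (V(a) = -8 + 4*(6 + 1)² = -8 + 4*7² = -8 + 4*49 = -8 + 196 = 188)
c(W) = 0
Y(C) = √C (Y(C) = √(C + 0) = √C)
(-27877 - 22339) + Y(-73) = (-27877 - 22339) + √(-73) = -50216 + I*√73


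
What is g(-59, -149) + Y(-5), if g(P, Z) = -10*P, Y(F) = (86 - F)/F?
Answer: 2859/5 ≈ 571.80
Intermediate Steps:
Y(F) = (86 - F)/F
g(-59, -149) + Y(-5) = -10*(-59) + (86 - 1*(-5))/(-5) = 590 - (86 + 5)/5 = 590 - ⅕*91 = 590 - 91/5 = 2859/5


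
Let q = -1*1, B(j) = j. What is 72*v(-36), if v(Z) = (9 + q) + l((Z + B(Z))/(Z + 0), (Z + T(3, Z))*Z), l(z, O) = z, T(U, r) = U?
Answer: 720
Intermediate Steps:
q = -1
v(Z) = 10 (v(Z) = (9 - 1) + (Z + Z)/(Z + 0) = 8 + (2*Z)/Z = 8 + 2 = 10)
72*v(-36) = 72*10 = 720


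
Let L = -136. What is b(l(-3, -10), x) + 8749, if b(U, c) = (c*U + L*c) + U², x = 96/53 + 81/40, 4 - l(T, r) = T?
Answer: 17602603/2120 ≈ 8303.1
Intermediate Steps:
l(T, r) = 4 - T
x = 8133/2120 (x = 96*(1/53) + 81*(1/40) = 96/53 + 81/40 = 8133/2120 ≈ 3.8363)
b(U, c) = U² - 136*c + U*c (b(U, c) = (c*U - 136*c) + U² = (U*c - 136*c) + U² = (-136*c + U*c) + U² = U² - 136*c + U*c)
b(l(-3, -10), x) + 8749 = ((4 - 1*(-3))² - 136*8133/2120 + (4 - 1*(-3))*(8133/2120)) + 8749 = ((4 + 3)² - 138261/265 + (4 + 3)*(8133/2120)) + 8749 = (7² - 138261/265 + 7*(8133/2120)) + 8749 = (49 - 138261/265 + 56931/2120) + 8749 = -945277/2120 + 8749 = 17602603/2120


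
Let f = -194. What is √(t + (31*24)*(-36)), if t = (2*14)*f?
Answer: 2*I*√8054 ≈ 179.49*I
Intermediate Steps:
t = -5432 (t = (2*14)*(-194) = 28*(-194) = -5432)
√(t + (31*24)*(-36)) = √(-5432 + (31*24)*(-36)) = √(-5432 + 744*(-36)) = √(-5432 - 26784) = √(-32216) = 2*I*√8054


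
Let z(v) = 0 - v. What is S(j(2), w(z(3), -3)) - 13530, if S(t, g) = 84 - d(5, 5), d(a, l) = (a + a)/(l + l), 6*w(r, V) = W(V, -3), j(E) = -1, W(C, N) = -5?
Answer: -13447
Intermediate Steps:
z(v) = -v
w(r, V) = -5/6 (w(r, V) = (1/6)*(-5) = -5/6)
d(a, l) = a/l (d(a, l) = (2*a)/((2*l)) = (2*a)*(1/(2*l)) = a/l)
S(t, g) = 83 (S(t, g) = 84 - 5/5 = 84 - 1*1 = 84 - 1 = 83)
S(j(2), w(z(3), -3)) - 13530 = 83 - 13530 = -13447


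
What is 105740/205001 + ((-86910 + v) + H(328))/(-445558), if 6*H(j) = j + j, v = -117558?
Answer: 133510550918/137009753337 ≈ 0.97446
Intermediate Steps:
H(j) = j/3 (H(j) = (j + j)/6 = (2*j)/6 = j/3)
105740/205001 + ((-86910 + v) + H(328))/(-445558) = 105740/205001 + ((-86910 - 117558) + (⅓)*328)/(-445558) = 105740*(1/205001) + (-204468 + 328/3)*(-1/445558) = 105740/205001 - 613076/3*(-1/445558) = 105740/205001 + 306538/668337 = 133510550918/137009753337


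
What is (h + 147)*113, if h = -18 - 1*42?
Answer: 9831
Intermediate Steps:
h = -60 (h = -18 - 42 = -60)
(h + 147)*113 = (-60 + 147)*113 = 87*113 = 9831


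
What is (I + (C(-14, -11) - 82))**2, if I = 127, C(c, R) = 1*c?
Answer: 961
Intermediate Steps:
C(c, R) = c
(I + (C(-14, -11) - 82))**2 = (127 + (-14 - 82))**2 = (127 - 96)**2 = 31**2 = 961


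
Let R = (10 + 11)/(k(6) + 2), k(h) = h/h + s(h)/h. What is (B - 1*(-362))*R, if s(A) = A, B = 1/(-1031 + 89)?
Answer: 2387021/1256 ≈ 1900.5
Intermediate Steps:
B = -1/942 (B = 1/(-942) = -1/942 ≈ -0.0010616)
k(h) = 2 (k(h) = h/h + h/h = 1 + 1 = 2)
R = 21/4 (R = (10 + 11)/(2 + 2) = 21/4 ≈ 5.2500)
(B - 1*(-362))*R = (-1/942 - 1*(-362))*(21/4) = (-1/942 + 362)*(21/4) = (341003/942)*(21/4) = 2387021/1256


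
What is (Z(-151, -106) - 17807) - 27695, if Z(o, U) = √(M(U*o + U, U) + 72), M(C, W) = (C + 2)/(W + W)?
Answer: -45502 + I*√33814/106 ≈ -45502.0 + 1.7348*I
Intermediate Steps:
M(C, W) = (2 + C)/(2*W) (M(C, W) = (2 + C)/((2*W)) = (2 + C)*(1/(2*W)) = (2 + C)/(2*W))
Z(o, U) = √(72 + (2 + U + U*o)/(2*U)) (Z(o, U) = √((2 + (U*o + U))/(2*U) + 72) = √((2 + (U + U*o))/(2*U) + 72) = √((2 + U + U*o)/(2*U) + 72) = √(72 + (2 + U + U*o)/(2*U)))
(Z(-151, -106) - 17807) - 27695 = (√(290 + 2*(-151) + 4/(-106))/2 - 17807) - 27695 = (√(290 - 302 + 4*(-1/106))/2 - 17807) - 27695 = (√(290 - 302 - 2/53)/2 - 17807) - 27695 = (√(-638/53)/2 - 17807) - 27695 = ((I*√33814/53)/2 - 17807) - 27695 = (I*√33814/106 - 17807) - 27695 = (-17807 + I*√33814/106) - 27695 = -45502 + I*√33814/106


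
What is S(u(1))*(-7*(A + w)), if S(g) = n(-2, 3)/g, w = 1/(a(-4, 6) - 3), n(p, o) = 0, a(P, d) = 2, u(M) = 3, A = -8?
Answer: 0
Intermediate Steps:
w = -1 (w = 1/(2 - 3) = 1/(-1) = -1)
S(g) = 0 (S(g) = 0/g = 0)
S(u(1))*(-7*(A + w)) = 0*(-7*(-8 - 1)) = 0*(-7*(-9)) = 0*63 = 0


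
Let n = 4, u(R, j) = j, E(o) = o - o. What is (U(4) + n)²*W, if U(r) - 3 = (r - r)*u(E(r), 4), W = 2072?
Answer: 101528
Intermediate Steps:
E(o) = 0
U(r) = 3 (U(r) = 3 + (r - r)*4 = 3 + 0*4 = 3 + 0 = 3)
(U(4) + n)²*W = (3 + 4)²*2072 = 7²*2072 = 49*2072 = 101528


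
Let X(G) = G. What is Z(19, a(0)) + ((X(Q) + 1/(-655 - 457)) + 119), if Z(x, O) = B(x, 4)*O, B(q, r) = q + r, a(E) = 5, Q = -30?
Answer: 226847/1112 ≈ 204.00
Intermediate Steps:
Z(x, O) = O*(4 + x) (Z(x, O) = (x + 4)*O = (4 + x)*O = O*(4 + x))
Z(19, a(0)) + ((X(Q) + 1/(-655 - 457)) + 119) = 5*(4 + 19) + ((-30 + 1/(-655 - 457)) + 119) = 5*23 + ((-30 + 1/(-1112)) + 119) = 115 + ((-30 - 1/1112) + 119) = 115 + (-33361/1112 + 119) = 115 + 98967/1112 = 226847/1112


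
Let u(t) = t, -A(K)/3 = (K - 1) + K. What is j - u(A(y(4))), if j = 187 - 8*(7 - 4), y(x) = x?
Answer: 184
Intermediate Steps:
A(K) = 3 - 6*K (A(K) = -3*((K - 1) + K) = -3*((-1 + K) + K) = -3*(-1 + 2*K) = 3 - 6*K)
j = 163 (j = 187 - 8*3 = 187 - 1*24 = 187 - 24 = 163)
j - u(A(y(4))) = 163 - (3 - 6*4) = 163 - (3 - 24) = 163 - 1*(-21) = 163 + 21 = 184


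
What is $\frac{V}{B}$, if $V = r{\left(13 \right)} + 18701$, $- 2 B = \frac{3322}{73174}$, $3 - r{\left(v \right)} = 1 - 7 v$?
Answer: $- \frac{1375232156}{1661} \approx -8.2795 \cdot 10^{5}$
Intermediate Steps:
$r{\left(v \right)} = 2 + 7 v$ ($r{\left(v \right)} = 3 - \left(1 - 7 v\right) = 3 + \left(-1 + 7 v\right) = 2 + 7 v$)
$B = - \frac{1661}{73174}$ ($B = - \frac{3322 \cdot \frac{1}{73174}}{2} = \left(- \frac{1}{2}\right) \frac{1661}{36587} = - \frac{1661}{73174} \approx -0.022699$)
$V = 18794$ ($V = \left(2 + 7 \cdot 13\right) + 18701 = \left(2 + 91\right) + 18701 = 93 + 18701 = 18794$)
$\frac{V}{B} = \frac{18794}{- \frac{1661}{73174}} = 18794 \left(- \frac{73174}{1661}\right) = - \frac{1375232156}{1661}$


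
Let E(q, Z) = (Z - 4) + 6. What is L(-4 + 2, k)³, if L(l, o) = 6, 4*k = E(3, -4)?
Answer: 216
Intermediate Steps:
E(q, Z) = 2 + Z (E(q, Z) = (-4 + Z) + 6 = 2 + Z)
k = -½ (k = (2 - 4)/4 = (¼)*(-2) = -½ ≈ -0.50000)
L(-4 + 2, k)³ = 6³ = 216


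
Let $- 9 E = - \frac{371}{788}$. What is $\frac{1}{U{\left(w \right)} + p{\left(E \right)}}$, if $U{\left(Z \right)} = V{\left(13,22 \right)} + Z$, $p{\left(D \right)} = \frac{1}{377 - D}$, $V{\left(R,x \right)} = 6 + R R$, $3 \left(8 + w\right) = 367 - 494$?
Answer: $\frac{8019939}{999840338} \approx 0.0080212$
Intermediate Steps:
$w = - \frac{151}{3}$ ($w = -8 + \frac{367 - 494}{3} = -8 + \frac{1}{3} \left(-127\right) = -8 - \frac{127}{3} = - \frac{151}{3} \approx -50.333$)
$V{\left(R,x \right)} = 6 + R^{2}$
$E = \frac{371}{7092}$ ($E = - \frac{\left(-371\right) \frac{1}{788}}{9} = \left(- \frac{1}{9}\right) \left(- \frac{371}{788}\right) = \frac{371}{7092} \approx 0.052312$)
$U{\left(Z \right)} = 175 + Z$ ($U{\left(Z \right)} = \left(6 + 13^{2}\right) + Z = \left(6 + 169\right) + Z = 175 + Z$)
$\frac{1}{U{\left(w \right)} + p{\left(E \right)}} = \frac{1}{\left(175 - \frac{151}{3}\right) - \frac{1}{-377 + \frac{371}{7092}}} = \frac{1}{\frac{374}{3} - \frac{1}{- \frac{2673313}{7092}}} = \frac{1}{\frac{374}{3} - - \frac{7092}{2673313}} = \frac{1}{\frac{374}{3} + \frac{7092}{2673313}} = \frac{1}{\frac{999840338}{8019939}} = \frac{8019939}{999840338}$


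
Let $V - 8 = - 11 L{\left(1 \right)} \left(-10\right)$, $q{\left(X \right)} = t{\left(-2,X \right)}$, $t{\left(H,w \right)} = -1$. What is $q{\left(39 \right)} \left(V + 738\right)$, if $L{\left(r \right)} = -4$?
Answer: $-306$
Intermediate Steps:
$q{\left(X \right)} = -1$
$V = -432$ ($V = 8 + \left(-11\right) \left(-4\right) \left(-10\right) = 8 + 44 \left(-10\right) = 8 - 440 = -432$)
$q{\left(39 \right)} \left(V + 738\right) = - (-432 + 738) = \left(-1\right) 306 = -306$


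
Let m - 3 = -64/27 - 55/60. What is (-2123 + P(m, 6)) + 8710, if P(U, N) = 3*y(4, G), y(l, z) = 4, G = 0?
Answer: 6599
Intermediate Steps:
m = -31/108 (m = 3 + (-64/27 - 55/60) = 3 + (-64*1/27 - 55*1/60) = 3 + (-64/27 - 11/12) = 3 - 355/108 = -31/108 ≈ -0.28704)
P(U, N) = 12 (P(U, N) = 3*4 = 12)
(-2123 + P(m, 6)) + 8710 = (-2123 + 12) + 8710 = -2111 + 8710 = 6599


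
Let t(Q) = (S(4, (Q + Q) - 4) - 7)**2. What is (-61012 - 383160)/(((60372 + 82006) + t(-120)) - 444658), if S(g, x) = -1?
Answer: 111043/75554 ≈ 1.4697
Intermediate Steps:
t(Q) = 64 (t(Q) = (-1 - 7)**2 = (-8)**2 = 64)
(-61012 - 383160)/(((60372 + 82006) + t(-120)) - 444658) = (-61012 - 383160)/(((60372 + 82006) + 64) - 444658) = -444172/((142378 + 64) - 444658) = -444172/(142442 - 444658) = -444172/(-302216) = -444172*(-1/302216) = 111043/75554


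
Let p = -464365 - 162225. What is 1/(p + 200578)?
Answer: -1/426012 ≈ -2.3474e-6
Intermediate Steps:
p = -626590
1/(p + 200578) = 1/(-626590 + 200578) = 1/(-426012) = -1/426012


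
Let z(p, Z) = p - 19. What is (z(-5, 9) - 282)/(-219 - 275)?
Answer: 153/247 ≈ 0.61943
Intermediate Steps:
z(p, Z) = -19 + p
(z(-5, 9) - 282)/(-219 - 275) = ((-19 - 5) - 282)/(-219 - 275) = (-24 - 282)/(-494) = -306*(-1/494) = 153/247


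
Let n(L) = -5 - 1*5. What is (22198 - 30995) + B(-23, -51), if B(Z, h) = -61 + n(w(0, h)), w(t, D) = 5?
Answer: -8868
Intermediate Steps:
n(L) = -10 (n(L) = -5 - 5 = -10)
B(Z, h) = -71 (B(Z, h) = -61 - 10 = -71)
(22198 - 30995) + B(-23, -51) = (22198 - 30995) - 71 = -8797 - 71 = -8868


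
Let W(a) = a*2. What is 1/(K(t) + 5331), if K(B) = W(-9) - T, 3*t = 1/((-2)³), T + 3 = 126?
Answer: 1/5190 ≈ 0.00019268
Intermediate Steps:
W(a) = 2*a
T = 123 (T = -3 + 126 = 123)
t = -1/24 (t = 1/(3*((-2)³)) = (⅓)/(-8) = (⅓)*(-⅛) = -1/24 ≈ -0.041667)
K(B) = -141 (K(B) = 2*(-9) - 1*123 = -18 - 123 = -141)
1/(K(t) + 5331) = 1/(-141 + 5331) = 1/5190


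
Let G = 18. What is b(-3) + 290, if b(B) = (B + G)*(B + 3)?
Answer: 290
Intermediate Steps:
b(B) = (3 + B)*(18 + B) (b(B) = (B + 18)*(B + 3) = (18 + B)*(3 + B) = (3 + B)*(18 + B))
b(-3) + 290 = (54 + (-3)² + 21*(-3)) + 290 = (54 + 9 - 63) + 290 = 0 + 290 = 290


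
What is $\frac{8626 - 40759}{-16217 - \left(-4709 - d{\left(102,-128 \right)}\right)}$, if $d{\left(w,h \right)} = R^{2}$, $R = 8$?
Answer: $\frac{32133}{11444} \approx 2.8078$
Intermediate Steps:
$d{\left(w,h \right)} = 64$ ($d{\left(w,h \right)} = 8^{2} = 64$)
$\frac{8626 - 40759}{-16217 - \left(-4709 - d{\left(102,-128 \right)}\right)} = \frac{8626 - 40759}{-16217 + \left(\left(13610 + 64\right) - 8901\right)} = - \frac{32133}{-16217 + \left(13674 - 8901\right)} = - \frac{32133}{-16217 + 4773} = - \frac{32133}{-11444} = \left(-32133\right) \left(- \frac{1}{11444}\right) = \frac{32133}{11444}$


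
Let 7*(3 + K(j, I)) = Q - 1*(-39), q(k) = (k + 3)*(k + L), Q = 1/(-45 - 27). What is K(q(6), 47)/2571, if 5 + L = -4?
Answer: 185/185112 ≈ 0.00099939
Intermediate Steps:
L = -9 (L = -5 - 4 = -9)
Q = -1/72 (Q = 1/(-72) = -1/72 ≈ -0.013889)
q(k) = (-9 + k)*(3 + k) (q(k) = (k + 3)*(k - 9) = (3 + k)*(-9 + k) = (-9 + k)*(3 + k))
K(j, I) = 185/72 (K(j, I) = -3 + (-1/72 - 1*(-39))/7 = -3 + (-1/72 + 39)/7 = -3 + (1/7)*(2807/72) = -3 + 401/72 = 185/72)
K(q(6), 47)/2571 = (185/72)/2571 = (185/72)*(1/2571) = 185/185112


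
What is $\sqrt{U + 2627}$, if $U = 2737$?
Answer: $6 \sqrt{149} \approx 73.239$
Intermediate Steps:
$\sqrt{U + 2627} = \sqrt{2737 + 2627} = \sqrt{5364} = 6 \sqrt{149}$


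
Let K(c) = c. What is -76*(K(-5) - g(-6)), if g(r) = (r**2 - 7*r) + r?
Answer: 5852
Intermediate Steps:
g(r) = r**2 - 6*r
-76*(K(-5) - g(-6)) = -76*(-5 - (-6)*(-6 - 6)) = -76*(-5 - (-6)*(-12)) = -76*(-5 - 1*72) = -76*(-5 - 72) = -76*(-77) = 5852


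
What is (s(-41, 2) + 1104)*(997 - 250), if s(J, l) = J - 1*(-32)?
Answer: 817965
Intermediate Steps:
s(J, l) = 32 + J (s(J, l) = J + 32 = 32 + J)
(s(-41, 2) + 1104)*(997 - 250) = ((32 - 41) + 1104)*(997 - 250) = (-9 + 1104)*747 = 1095*747 = 817965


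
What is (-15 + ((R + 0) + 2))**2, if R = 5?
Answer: 64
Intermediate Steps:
(-15 + ((R + 0) + 2))**2 = (-15 + ((5 + 0) + 2))**2 = (-15 + (5 + 2))**2 = (-15 + 7)**2 = (-8)**2 = 64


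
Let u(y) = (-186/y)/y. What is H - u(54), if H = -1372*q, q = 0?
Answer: 31/486 ≈ 0.063786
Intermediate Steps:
u(y) = -186/y**2
H = 0 (H = -1372*0 = 0)
H - u(54) = 0 - (-186)/54**2 = 0 - (-186)/2916 = 0 - 1*(-31/486) = 0 + 31/486 = 31/486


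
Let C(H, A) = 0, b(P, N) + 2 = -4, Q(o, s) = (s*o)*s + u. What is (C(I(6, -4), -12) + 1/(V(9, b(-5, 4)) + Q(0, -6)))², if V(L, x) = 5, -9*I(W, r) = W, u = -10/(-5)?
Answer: 1/49 ≈ 0.020408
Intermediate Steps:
u = 2 (u = -10*(-⅕) = 2)
Q(o, s) = 2 + o*s² (Q(o, s) = (s*o)*s + 2 = (o*s)*s + 2 = o*s² + 2 = 2 + o*s²)
I(W, r) = -W/9
b(P, N) = -6 (b(P, N) = -2 - 4 = -6)
(C(I(6, -4), -12) + 1/(V(9, b(-5, 4)) + Q(0, -6)))² = (0 + 1/(5 + (2 + 0*(-6)²)))² = (0 + 1/(5 + (2 + 0*36)))² = (0 + 1/(5 + (2 + 0)))² = (0 + 1/(5 + 2))² = (0 + 1/7)² = (0 + ⅐)² = (⅐)² = 1/49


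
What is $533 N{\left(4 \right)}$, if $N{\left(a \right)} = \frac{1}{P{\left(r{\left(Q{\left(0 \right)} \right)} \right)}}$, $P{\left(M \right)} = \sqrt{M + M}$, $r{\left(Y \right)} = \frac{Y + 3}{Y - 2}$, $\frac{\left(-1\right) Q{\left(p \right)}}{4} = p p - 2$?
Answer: $\frac{533 \sqrt{33}}{11} \approx 278.35$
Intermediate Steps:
$Q{\left(p \right)} = 8 - 4 p^{2}$ ($Q{\left(p \right)} = - 4 \left(p p - 2\right) = - 4 \left(p^{2} - 2\right) = - 4 \left(-2 + p^{2}\right) = 8 - 4 p^{2}$)
$r{\left(Y \right)} = \frac{3 + Y}{-2 + Y}$
$P{\left(M \right)} = \sqrt{2} \sqrt{M}$ ($P{\left(M \right)} = \sqrt{2 M} = \sqrt{2} \sqrt{M}$)
$N{\left(a \right)} = \frac{\sqrt{33}}{11}$ ($N{\left(a \right)} = \frac{1}{\sqrt{2} \sqrt{\frac{3 + \left(8 - 4 \cdot 0^{2}\right)}{-2 + \left(8 - 4 \cdot 0^{2}\right)}}} = \frac{1}{\sqrt{2} \sqrt{\frac{3 + \left(8 - 0\right)}{-2 + \left(8 - 0\right)}}} = \frac{1}{\sqrt{2} \sqrt{\frac{3 + \left(8 + 0\right)}{-2 + \left(8 + 0\right)}}} = \frac{1}{\sqrt{2} \sqrt{\frac{3 + 8}{-2 + 8}}} = \frac{1}{\sqrt{2} \sqrt{\frac{1}{6} \cdot 11}} = \frac{1}{\sqrt{2} \sqrt{\frac{11}{6}}} = \frac{1}{\sqrt{2} \frac{\sqrt{66}}{6}} = \frac{1}{\frac{1}{3} \sqrt{33}} = \frac{\sqrt{33}}{11}$)
$533 N{\left(4 \right)} = 533 \frac{\sqrt{33}}{11} = \frac{533 \sqrt{33}}{11}$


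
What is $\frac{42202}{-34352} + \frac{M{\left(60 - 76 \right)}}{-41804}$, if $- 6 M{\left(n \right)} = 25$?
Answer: $- \frac{330762989}{269259564} \approx -1.2284$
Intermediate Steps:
$M{\left(n \right)} = - \frac{25}{6}$ ($M{\left(n \right)} = \left(- \frac{1}{6}\right) 25 = - \frac{25}{6}$)
$\frac{42202}{-34352} + \frac{M{\left(60 - 76 \right)}}{-41804} = \frac{42202}{-34352} - \frac{25}{6 \left(-41804\right)} = 42202 \left(- \frac{1}{34352}\right) - - \frac{25}{250824} = - \frac{21101}{17176} + \frac{25}{250824} = - \frac{330762989}{269259564}$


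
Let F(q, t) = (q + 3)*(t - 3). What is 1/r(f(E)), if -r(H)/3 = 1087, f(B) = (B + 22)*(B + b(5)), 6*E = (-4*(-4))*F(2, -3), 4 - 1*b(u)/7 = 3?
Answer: -1/3261 ≈ -0.00030665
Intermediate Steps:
b(u) = 7 (b(u) = 28 - 7*3 = 28 - 21 = 7)
F(q, t) = (-3 + t)*(3 + q) (F(q, t) = (3 + q)*(-3 + t) = (-3 + t)*(3 + q))
E = -80 (E = ((-4*(-4))*(-9 - 3*2 + 3*(-3) + 2*(-3)))/6 = (16*(-9 - 6 - 9 - 6))/6 = (16*(-30))/6 = (1/6)*(-480) = -80)
f(B) = (7 + B)*(22 + B) (f(B) = (B + 22)*(B + 7) = (22 + B)*(7 + B) = (7 + B)*(22 + B))
r(H) = -3261 (r(H) = -3*1087 = -3261)
1/r(f(E)) = 1/(-3261) = -1/3261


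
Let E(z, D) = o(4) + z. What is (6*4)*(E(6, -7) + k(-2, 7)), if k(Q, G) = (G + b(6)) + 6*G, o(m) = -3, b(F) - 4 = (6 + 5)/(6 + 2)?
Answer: 1377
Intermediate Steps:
b(F) = 43/8 (b(F) = 4 + (6 + 5)/(6 + 2) = 4 + 11/8 = 43/8)
E(z, D) = -3 + z
k(Q, G) = 43/8 + 7*G (k(Q, G) = (G + 43/8) + 6*G = (43/8 + G) + 6*G = 43/8 + 7*G)
(6*4)*(E(6, -7) + k(-2, 7)) = (6*4)*((-3 + 6) + (43/8 + 7*7)) = 24*(3 + (43/8 + 49)) = 24*(3 + 435/8) = 24*(459/8) = 1377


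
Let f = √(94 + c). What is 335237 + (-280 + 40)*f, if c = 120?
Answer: 335237 - 240*√214 ≈ 3.3173e+5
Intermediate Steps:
f = √214 (f = √(94 + 120) = √214 ≈ 14.629)
335237 + (-280 + 40)*f = 335237 + (-280 + 40)*√214 = 335237 - 240*√214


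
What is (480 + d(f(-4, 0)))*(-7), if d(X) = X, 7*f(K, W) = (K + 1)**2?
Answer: -3369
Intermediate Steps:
f(K, W) = (1 + K)**2/7 (f(K, W) = (K + 1)**2/7 = (1 + K)**2/7)
(480 + d(f(-4, 0)))*(-7) = (480 + (1 - 4)**2/7)*(-7) = (480 + (1/7)*(-3)**2)*(-7) = (480 + (1/7)*9)*(-7) = (480 + 9/7)*(-7) = (3369/7)*(-7) = -3369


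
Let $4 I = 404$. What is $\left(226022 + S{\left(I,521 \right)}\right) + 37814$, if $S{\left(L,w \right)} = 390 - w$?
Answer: $263705$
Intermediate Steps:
$I = 101$ ($I = \frac{1}{4} \cdot 404 = 101$)
$\left(226022 + S{\left(I,521 \right)}\right) + 37814 = \left(226022 + \left(390 - 521\right)\right) + 37814 = \left(226022 - 131\right) + 37814 = 225891 + 37814 = 263705$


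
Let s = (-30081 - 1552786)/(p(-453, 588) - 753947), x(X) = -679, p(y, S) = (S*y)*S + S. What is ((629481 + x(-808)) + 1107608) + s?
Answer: 273268204269177/157375391 ≈ 1.7364e+6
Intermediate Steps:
p(y, S) = S + y*S² (p(y, S) = y*S² + S = S + y*S²)
s = 1582867/157375391 (s = (-30081 - 1552786)/(588*(1 + 588*(-453)) - 753947) = -1582867/(588*(1 - 266364) - 753947) = -1582867/(588*(-266363) - 753947) = -1582867/(-156621444 - 753947) = -1582867/(-157375391) = -1582867*(-1/157375391) = 1582867/157375391 ≈ 0.010058)
((629481 + x(-808)) + 1107608) + s = ((629481 - 679) + 1107608) + 1582867/157375391 = (628802 + 1107608) + 1582867/157375391 = 1736410 + 1582867/157375391 = 273268204269177/157375391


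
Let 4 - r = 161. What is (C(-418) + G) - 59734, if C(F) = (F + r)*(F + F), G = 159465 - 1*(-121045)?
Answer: 701476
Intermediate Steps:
r = -157 (r = 4 - 1*161 = 4 - 161 = -157)
G = 280510 (G = 159465 + 121045 = 280510)
C(F) = 2*F*(-157 + F) (C(F) = (F - 157)*(F + F) = (-157 + F)*(2*F) = 2*F*(-157 + F))
(C(-418) + G) - 59734 = (2*(-418)*(-157 - 418) + 280510) - 59734 = (2*(-418)*(-575) + 280510) - 59734 = (480700 + 280510) - 59734 = 761210 - 59734 = 701476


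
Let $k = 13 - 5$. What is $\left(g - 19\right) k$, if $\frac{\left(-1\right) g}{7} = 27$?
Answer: $-1664$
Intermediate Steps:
$g = -189$ ($g = \left(-7\right) 27 = -189$)
$k = 8$
$\left(g - 19\right) k = \left(-189 - 19\right) 8 = \left(-208\right) 8 = -1664$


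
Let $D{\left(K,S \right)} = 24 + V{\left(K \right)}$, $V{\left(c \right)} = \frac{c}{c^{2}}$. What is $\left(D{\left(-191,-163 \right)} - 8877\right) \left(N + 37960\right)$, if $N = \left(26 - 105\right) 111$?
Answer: $- \frac{49359762484}{191} \approx -2.5843 \cdot 10^{8}$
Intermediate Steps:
$N = -8769$ ($N = \left(-79\right) 111 = -8769$)
$V{\left(c \right)} = \frac{1}{c}$ ($V{\left(c \right)} = \frac{c}{c^{2}} = \frac{1}{c}$)
$D{\left(K,S \right)} = 24 + \frac{1}{K}$
$\left(D{\left(-191,-163 \right)} - 8877\right) \left(N + 37960\right) = \left(\left(24 + \frac{1}{-191}\right) - 8877\right) \left(-8769 + 37960\right) = \left(\left(24 - \frac{1}{191}\right) - 8877\right) 29191 = \left(\frac{4583}{191} - 8877\right) 29191 = \left(- \frac{1690924}{191}\right) 29191 = - \frac{49359762484}{191}$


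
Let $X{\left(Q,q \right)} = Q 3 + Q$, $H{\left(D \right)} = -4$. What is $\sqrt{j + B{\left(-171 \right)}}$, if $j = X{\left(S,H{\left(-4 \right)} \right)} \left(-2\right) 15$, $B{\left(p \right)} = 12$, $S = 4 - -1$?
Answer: $14 i \sqrt{3} \approx 24.249 i$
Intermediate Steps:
$S = 5$ ($S = 4 + 1 = 5$)
$X{\left(Q,q \right)} = 4 Q$ ($X{\left(Q,q \right)} = 3 Q + Q = 4 Q$)
$j = -600$ ($j = 4 \cdot 5 \left(-2\right) 15 = 20 \left(-2\right) 15 = \left(-40\right) 15 = -600$)
$\sqrt{j + B{\left(-171 \right)}} = \sqrt{-600 + 12} = \sqrt{-588} = 14 i \sqrt{3}$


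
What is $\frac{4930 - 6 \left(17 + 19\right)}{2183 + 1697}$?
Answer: $\frac{2357}{1940} \approx 1.2149$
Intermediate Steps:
$\frac{4930 - 6 \left(17 + 19\right)}{2183 + 1697} = \frac{4930 - 216}{3880} = \left(4930 - 216\right) \frac{1}{3880} = 4714 \cdot \frac{1}{3880} = \frac{2357}{1940}$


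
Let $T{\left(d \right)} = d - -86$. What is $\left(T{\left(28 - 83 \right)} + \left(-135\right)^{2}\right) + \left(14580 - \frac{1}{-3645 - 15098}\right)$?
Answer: $\frac{615445149}{18743} \approx 32836.0$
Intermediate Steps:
$T{\left(d \right)} = 86 + d$ ($T{\left(d \right)} = d + 86 = 86 + d$)
$\left(T{\left(28 - 83 \right)} + \left(-135\right)^{2}\right) + \left(14580 - \frac{1}{-3645 - 15098}\right) = \left(\left(86 + \left(28 - 83\right)\right) + \left(-135\right)^{2}\right) + \left(14580 - \frac{1}{-3645 - 15098}\right) = \left(\left(86 + \left(28 - 83\right)\right) + 18225\right) + \left(14580 - \frac{1}{-18743}\right) = \left(\left(86 - 55\right) + 18225\right) + \left(14580 - - \frac{1}{18743}\right) = \left(31 + 18225\right) + \left(14580 + \frac{1}{18743}\right) = 18256 + \frac{273272941}{18743} = \frac{615445149}{18743}$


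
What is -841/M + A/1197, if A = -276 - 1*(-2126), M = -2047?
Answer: 4793627/2450259 ≈ 1.9564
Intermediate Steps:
A = 1850 (A = -276 + 2126 = 1850)
-841/M + A/1197 = -841/(-2047) + 1850/1197 = -841*(-1/2047) + 1850*(1/1197) = 841/2047 + 1850/1197 = 4793627/2450259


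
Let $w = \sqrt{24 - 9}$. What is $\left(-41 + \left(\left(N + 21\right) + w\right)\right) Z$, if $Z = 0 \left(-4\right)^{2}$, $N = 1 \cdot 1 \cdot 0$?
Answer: $0$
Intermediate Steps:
$w = \sqrt{15} \approx 3.873$
$N = 0$ ($N = 1 \cdot 0 = 0$)
$Z = 0$ ($Z = 0 \cdot 16 = 0$)
$\left(-41 + \left(\left(N + 21\right) + w\right)\right) Z = \left(-41 + \left(\left(0 + 21\right) + \sqrt{15}\right)\right) 0 = \left(-41 + \left(21 + \sqrt{15}\right)\right) 0 = \left(-20 + \sqrt{15}\right) 0 = 0$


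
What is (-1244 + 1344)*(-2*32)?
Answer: -6400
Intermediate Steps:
(-1244 + 1344)*(-2*32) = 100*(-64) = -6400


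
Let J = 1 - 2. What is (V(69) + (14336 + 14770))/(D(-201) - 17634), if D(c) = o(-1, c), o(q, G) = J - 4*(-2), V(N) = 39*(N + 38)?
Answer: -33279/17627 ≈ -1.8880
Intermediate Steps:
J = -1
V(N) = 1482 + 39*N (V(N) = 39*(38 + N) = 1482 + 39*N)
o(q, G) = 7 (o(q, G) = -1 - 4*(-2) = -1 + 8 = 7)
D(c) = 7
(V(69) + (14336 + 14770))/(D(-201) - 17634) = ((1482 + 39*69) + (14336 + 14770))/(7 - 17634) = ((1482 + 2691) + 29106)/(-17627) = (4173 + 29106)*(-1/17627) = 33279*(-1/17627) = -33279/17627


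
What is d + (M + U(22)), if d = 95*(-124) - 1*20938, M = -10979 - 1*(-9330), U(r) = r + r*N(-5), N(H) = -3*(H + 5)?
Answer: -34345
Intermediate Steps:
N(H) = -15 - 3*H (N(H) = -3*(5 + H) = -15 - 3*H)
U(r) = r (U(r) = r + r*(-15 - 3*(-5)) = r + r*(-15 + 15) = r + r*0 = r + 0 = r)
M = -1649 (M = -10979 + 9330 = -1649)
d = -32718 (d = -11780 - 20938 = -32718)
d + (M + U(22)) = -32718 + (-1649 + 22) = -32718 - 1627 = -34345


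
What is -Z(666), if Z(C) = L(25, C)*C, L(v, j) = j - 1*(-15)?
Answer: -453546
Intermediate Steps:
L(v, j) = 15 + j (L(v, j) = j + 15 = 15 + j)
Z(C) = C*(15 + C) (Z(C) = (15 + C)*C = C*(15 + C))
-Z(666) = -666*(15 + 666) = -666*681 = -1*453546 = -453546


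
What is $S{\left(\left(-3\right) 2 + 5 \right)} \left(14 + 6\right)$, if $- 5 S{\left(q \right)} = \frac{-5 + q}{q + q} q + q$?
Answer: $16$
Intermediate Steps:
$S{\left(q \right)} = \frac{1}{2} - \frac{3 q}{10}$ ($S{\left(q \right)} = - \frac{\frac{-5 + q}{q + q} q + q}{5} = - \frac{\frac{-5 + q}{2 q} q + q}{5} = - \frac{\left(- \frac{5}{2} + \frac{q}{2}\right) + q}{5} = - \frac{- \frac{5}{2} + \frac{3 q}{2}}{5} = \frac{1}{2} - \frac{3 q}{10}$)
$S{\left(\left(-3\right) 2 + 5 \right)} \left(14 + 6\right) = \left(\frac{1}{2} - \frac{3 \left(\left(-3\right) 2 + 5\right)}{10}\right) \left(14 + 6\right) = \left(\frac{1}{2} - \frac{3 \left(-6 + 5\right)}{10}\right) 20 = \left(\frac{1}{2} - - \frac{3}{10}\right) 20 = \left(\frac{1}{2} + \frac{3}{10}\right) 20 = \frac{4}{5} \cdot 20 = 16$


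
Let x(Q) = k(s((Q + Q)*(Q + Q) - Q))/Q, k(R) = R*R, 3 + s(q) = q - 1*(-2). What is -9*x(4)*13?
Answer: -407277/4 ≈ -1.0182e+5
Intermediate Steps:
s(q) = -1 + q (s(q) = -3 + (q - 1*(-2)) = -3 + (q + 2) = -3 + (2 + q) = -1 + q)
k(R) = R²
x(Q) = (-1 - Q + 4*Q²)²/Q (x(Q) = (-1 + ((Q + Q)*(Q + Q) - Q))²/Q = (-1 + ((2*Q)*(2*Q) - Q))²/Q = (-1 + (4*Q² - Q))²/Q = (-1 + (-Q + 4*Q²))²/Q = (-1 - Q + 4*Q²)²/Q)
-9*x(4)*13 = -9*(-1 + 4*(-1 + 4*4))²/4*13 = -9*(-1 + 4*(-1 + 16))²/4*13 = -9*(-1 + 4*15)²/4*13 = -9*(-1 + 60)²/4*13 = -9*59²/4*13 = -9*3481/4*13 = -31329/4*13 = -407277/4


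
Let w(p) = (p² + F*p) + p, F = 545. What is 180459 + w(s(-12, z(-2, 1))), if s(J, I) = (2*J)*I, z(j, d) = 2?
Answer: 156555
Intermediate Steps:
s(J, I) = 2*I*J
w(p) = p² + 546*p (w(p) = (p² + 545*p) + p = p² + 546*p)
180459 + w(s(-12, z(-2, 1))) = 180459 + (2*2*(-12))*(546 + 2*2*(-12)) = 180459 - 48*(546 - 48) = 180459 - 48*498 = 180459 - 23904 = 156555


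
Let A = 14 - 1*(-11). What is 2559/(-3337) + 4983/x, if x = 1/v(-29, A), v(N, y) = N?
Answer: -482222418/3337 ≈ -1.4451e+5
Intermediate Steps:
A = 25 (A = 14 + 11 = 25)
x = -1/29 (x = 1/(-29) = -1/29 ≈ -0.034483)
2559/(-3337) + 4983/x = 2559/(-3337) + 4983/(-1/29) = 2559*(-1/3337) + 4983*(-29) = -2559/3337 - 144507 = -482222418/3337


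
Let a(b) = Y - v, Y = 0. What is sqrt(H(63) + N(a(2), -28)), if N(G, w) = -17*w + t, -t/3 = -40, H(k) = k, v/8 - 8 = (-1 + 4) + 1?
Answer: sqrt(659) ≈ 25.671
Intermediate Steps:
v = 96 (v = 64 + 8*((-1 + 4) + 1) = 64 + 8*(3 + 1) = 64 + 8*4 = 64 + 32 = 96)
t = 120 (t = -3*(-40) = 120)
a(b) = -96 (a(b) = 0 - 1*96 = 0 - 96 = -96)
N(G, w) = 120 - 17*w (N(G, w) = -17*w + 120 = 120 - 17*w)
sqrt(H(63) + N(a(2), -28)) = sqrt(63 + (120 - 17*(-28))) = sqrt(63 + (120 + 476)) = sqrt(63 + 596) = sqrt(659)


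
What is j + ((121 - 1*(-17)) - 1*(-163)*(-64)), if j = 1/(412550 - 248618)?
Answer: -1687516007/163932 ≈ -10294.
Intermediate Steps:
j = 1/163932 ≈ 6.1001e-6
j + ((121 - 1*(-17)) - 1*(-163)*(-64)) = 1/163932 + ((121 - 1*(-17)) - 1*(-163)*(-64)) = 1/163932 + ((121 + 17) + 163*(-64)) = 1/163932 + (138 - 10432) = 1/163932 - 10294 = -1687516007/163932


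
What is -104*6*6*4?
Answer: -14976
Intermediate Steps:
-104*6*6*4 = -3744*4 = -104*144 = -14976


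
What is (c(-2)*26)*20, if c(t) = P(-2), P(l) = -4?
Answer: -2080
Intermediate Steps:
c(t) = -4
(c(-2)*26)*20 = -4*26*20 = -104*20 = -2080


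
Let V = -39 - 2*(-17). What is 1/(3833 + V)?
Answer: 1/3828 ≈ 0.00026123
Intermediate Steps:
V = -5 (V = -39 + 34 = -5)
1/(3833 + V) = 1/(3833 - 5) = 1/3828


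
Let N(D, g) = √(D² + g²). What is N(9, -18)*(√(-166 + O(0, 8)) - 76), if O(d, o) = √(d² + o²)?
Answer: 9*√5*(-76 + I*√158) ≈ -1529.5 + 252.96*I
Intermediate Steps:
N(9, -18)*(√(-166 + O(0, 8)) - 76) = √(9² + (-18)²)*(√(-166 + √(0² + 8²)) - 76) = √(81 + 324)*(√(-166 + √(0 + 64)) - 76) = √405*(√(-166 + √64) - 76) = (9*√5)*(√(-166 + 8) - 76) = (9*√5)*(√(-158) - 76) = (9*√5)*(I*√158 - 76) = (9*√5)*(-76 + I*√158) = 9*√5*(-76 + I*√158)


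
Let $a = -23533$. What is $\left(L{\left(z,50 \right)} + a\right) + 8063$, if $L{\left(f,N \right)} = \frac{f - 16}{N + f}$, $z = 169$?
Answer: $- \frac{1129259}{73} \approx -15469.0$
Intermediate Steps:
$L{\left(f,N \right)} = \frac{-16 + f}{N + f}$
$\left(L{\left(z,50 \right)} + a\right) + 8063 = \left(\frac{-16 + 169}{50 + 169} - 23533\right) + 8063 = \left(\frac{1}{219} \cdot 153 - 23533\right) + 8063 = \left(\frac{51}{73} - 23533\right) + 8063 = - \frac{1717858}{73} + 8063 = - \frac{1129259}{73}$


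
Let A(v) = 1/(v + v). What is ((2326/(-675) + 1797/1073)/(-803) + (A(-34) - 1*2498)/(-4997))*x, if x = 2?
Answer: 99228163342733/98811457781850 ≈ 1.0042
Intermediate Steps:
A(v) = 1/(2*v)
((2326/(-675) + 1797/1073)/(-803) + (A(-34) - 1*2498)/(-4997))*x = ((2326/(-675) + 1797/1073)/(-803) + ((½)/(-34) - 1*2498)/(-4997))*2 = ((2326*(-1/675) + 1797*(1/1073))*(-1/803) + ((½)*(-1/34) - 2498)*(-1/4997))*2 = ((-2326/675 + 1797/1073)*(-1/803) + (-1/68 - 2498)*(-1/4997))*2 = (-1282823/724275*(-1/803) - 169865/68*(-1/4997))*2 = (1282823/581592825 + 169865/339796)*2 = (99228163342733/197622915563700)*2 = 99228163342733/98811457781850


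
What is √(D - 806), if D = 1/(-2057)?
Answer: I*√28185031/187 ≈ 28.39*I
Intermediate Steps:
D = -1/2057 ≈ -0.00048614
√(D - 806) = √(-1/2057 - 806) = √(-1657943/2057) = I*√28185031/187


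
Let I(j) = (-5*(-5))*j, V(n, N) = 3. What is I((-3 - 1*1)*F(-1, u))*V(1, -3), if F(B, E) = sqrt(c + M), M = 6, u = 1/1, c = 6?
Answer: -600*sqrt(3) ≈ -1039.2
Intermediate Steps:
u = 1
F(B, E) = 2*sqrt(3) (F(B, E) = sqrt(6 + 6) = sqrt(12) = 2*sqrt(3))
I(j) = 25*j
I((-3 - 1*1)*F(-1, u))*V(1, -3) = (25*((-3 - 1*1)*(2*sqrt(3))))*3 = (25*((-3 - 1)*(2*sqrt(3))))*3 = (25*(-8*sqrt(3)))*3 = -200*sqrt(3)*3 = -600*sqrt(3)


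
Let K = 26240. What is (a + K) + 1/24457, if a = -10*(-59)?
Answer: 656181311/24457 ≈ 26830.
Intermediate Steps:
a = 590
(a + K) + 1/24457 = (590 + 26240) + 1/24457 = 26830 + 1/24457 = 656181311/24457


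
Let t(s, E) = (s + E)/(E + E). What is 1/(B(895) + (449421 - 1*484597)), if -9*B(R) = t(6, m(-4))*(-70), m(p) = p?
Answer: -18/633203 ≈ -2.8427e-5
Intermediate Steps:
t(s, E) = (E + s)/(2*E) (t(s, E) = (E + s)/((2*E)) = (E + s)*(1/(2*E)) = (E + s)/(2*E))
B(R) = -35/18 (B(R) = -(½)*(-4 + 6)/(-4)*(-70)/9 = -(½)*(-¼)*2*(-70)/9 = -(-1)*(-70)/36 = -⅑*35/2 = -35/18)
1/(B(895) + (449421 - 1*484597)) = 1/(-35/18 + (449421 - 1*484597)) = 1/(-35/18 + (449421 - 484597)) = 1/(-35/18 - 35176) = 1/(-633203/18) = -18/633203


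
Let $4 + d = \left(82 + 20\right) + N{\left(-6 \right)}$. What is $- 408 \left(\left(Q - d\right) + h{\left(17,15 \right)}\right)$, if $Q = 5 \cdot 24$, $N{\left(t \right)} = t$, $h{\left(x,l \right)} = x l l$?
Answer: $-1572024$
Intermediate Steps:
$h{\left(x,l \right)} = x l^{2}$ ($h{\left(x,l \right)} = l x l = x l^{2}$)
$d = 92$ ($d = -4 + \left(\left(82 + 20\right) - 6\right) = -4 + \left(102 - 6\right) = -4 + 96 = 92$)
$Q = 120$
$- 408 \left(\left(Q - d\right) + h{\left(17,15 \right)}\right) = - 408 \left(\left(120 - 92\right) + 17 \cdot 15^{2}\right) = - 408 \left(\left(120 - 92\right) + 17 \cdot 225\right) = - 408 \left(28 + 3825\right) = \left(-408\right) 3853 = -1572024$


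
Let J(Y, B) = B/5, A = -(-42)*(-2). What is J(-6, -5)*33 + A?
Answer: -117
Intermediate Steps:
A = -84 (A = -42*2 = -84)
J(Y, B) = B/5 (J(Y, B) = B*(⅕) = B/5)
J(-6, -5)*33 + A = ((⅕)*(-5))*33 - 84 = -1*33 - 84 = -33 - 84 = -117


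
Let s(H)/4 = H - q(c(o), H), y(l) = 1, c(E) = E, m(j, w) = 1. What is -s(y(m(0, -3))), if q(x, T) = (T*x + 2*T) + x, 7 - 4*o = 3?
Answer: 12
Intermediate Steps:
o = 1 (o = 7/4 - ¼*3 = 7/4 - ¾ = 1)
q(x, T) = x + 2*T + T*x (q(x, T) = (2*T + T*x) + x = x + 2*T + T*x)
s(H) = -4 - 8*H (s(H) = 4*(H - (1 + 2*H + H*1)) = 4*(H - (1 + 2*H + H)) = 4*(H - (1 + 3*H)) = 4*(H + (-1 - 3*H)) = 4*(-1 - 2*H) = -4 - 8*H)
-s(y(m(0, -3))) = -(-4 - 8*1) = -(-4 - 8) = -1*(-12) = 12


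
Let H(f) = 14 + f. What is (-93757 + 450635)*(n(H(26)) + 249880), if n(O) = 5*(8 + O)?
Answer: 89262325360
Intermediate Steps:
n(O) = 40 + 5*O
(-93757 + 450635)*(n(H(26)) + 249880) = (-93757 + 450635)*((40 + 5*(14 + 26)) + 249880) = 356878*((40 + 5*40) + 249880) = 356878*((40 + 200) + 249880) = 356878*(240 + 249880) = 356878*250120 = 89262325360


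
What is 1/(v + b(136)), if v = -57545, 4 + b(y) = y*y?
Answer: -1/39053 ≈ -2.5606e-5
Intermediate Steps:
b(y) = -4 + y**2 (b(y) = -4 + y*y = -4 + y**2)
1/(v + b(136)) = 1/(-57545 + (-4 + 136**2)) = 1/(-57545 + (-4 + 18496)) = 1/(-57545 + 18492) = 1/(-39053) = -1/39053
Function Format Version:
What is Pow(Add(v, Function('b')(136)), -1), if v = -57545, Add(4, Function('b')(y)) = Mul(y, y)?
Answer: Rational(-1, 39053) ≈ -2.5606e-5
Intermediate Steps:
Function('b')(y) = Add(-4, Pow(y, 2)) (Function('b')(y) = Add(-4, Mul(y, y)) = Add(-4, Pow(y, 2)))
Pow(Add(v, Function('b')(136)), -1) = Pow(Add(-57545, Add(-4, Pow(136, 2))), -1) = Pow(Add(-57545, Add(-4, 18496)), -1) = Pow(Add(-57545, 18492), -1) = Pow(-39053, -1) = Rational(-1, 39053)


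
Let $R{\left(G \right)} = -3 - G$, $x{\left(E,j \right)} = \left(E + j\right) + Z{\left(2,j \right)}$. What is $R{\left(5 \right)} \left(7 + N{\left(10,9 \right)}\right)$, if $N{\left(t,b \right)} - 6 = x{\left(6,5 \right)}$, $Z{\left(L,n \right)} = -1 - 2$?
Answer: $-168$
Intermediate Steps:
$Z{\left(L,n \right)} = -3$
$x{\left(E,j \right)} = -3 + E + j$ ($x{\left(E,j \right)} = \left(E + j\right) - 3 = -3 + E + j$)
$N{\left(t,b \right)} = 14$ ($N{\left(t,b \right)} = 6 + \left(-3 + 6 + 5\right) = 6 + 8 = 14$)
$R{\left(5 \right)} \left(7 + N{\left(10,9 \right)}\right) = \left(-3 - 5\right) \left(7 + 14\right) = \left(-3 - 5\right) 21 = \left(-8\right) 21 = -168$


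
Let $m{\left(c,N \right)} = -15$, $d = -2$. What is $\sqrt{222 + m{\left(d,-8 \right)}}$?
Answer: $3 \sqrt{23} \approx 14.387$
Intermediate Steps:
$\sqrt{222 + m{\left(d,-8 \right)}} = \sqrt{222 - 15} = \sqrt{207} = 3 \sqrt{23}$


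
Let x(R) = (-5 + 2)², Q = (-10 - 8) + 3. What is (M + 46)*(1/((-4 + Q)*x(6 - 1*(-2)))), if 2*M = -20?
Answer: -4/19 ≈ -0.21053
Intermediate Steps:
M = -10 (M = (½)*(-20) = -10)
Q = -15 (Q = -18 + 3 = -15)
x(R) = 9 (x(R) = (-3)² = 9)
(M + 46)*(1/((-4 + Q)*x(6 - 1*(-2)))) = (-10 + 46)*(1/(-4 - 15*9)) = 36*((⅑)/(-19)) = 36*(-1/19*⅑) = 36*(-1/171) = -4/19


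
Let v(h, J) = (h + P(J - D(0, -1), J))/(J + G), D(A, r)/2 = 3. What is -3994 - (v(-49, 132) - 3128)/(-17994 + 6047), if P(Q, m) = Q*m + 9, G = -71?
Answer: -47719174/11947 ≈ -3994.2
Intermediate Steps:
D(A, r) = 6 (D(A, r) = 2*3 = 6)
P(Q, m) = 9 + Q*m
v(h, J) = (9 + h + J*(-6 + J))/(-71 + J) (v(h, J) = (h + (9 + (J - 1*6)*J))/(J - 71) = (h + (9 + (J - 6)*J))/(-71 + J) = (h + (9 + (-6 + J)*J))/(-71 + J) = (h + (9 + J*(-6 + J)))/(-71 + J) = (9 + h + J*(-6 + J))/(-71 + J))
-3994 - (v(-49, 132) - 3128)/(-17994 + 6047) = -3994 - ((9 - 49 + 132*(-6 + 132))/(-71 + 132) - 3128)/(-17994 + 6047) = -3994 - ((9 - 49 + 132*126)/61 - 3128)/(-11947) = -3994 - ((9 - 49 + 16632)/61 - 3128)*(-1)/11947 = -3994 - ((1/61)*16592 - 3128)*(-1)/11947 = -3994 - (272 - 3128)*(-1)/11947 = -3994 - (-2856)*(-1)/11947 = -3994 - 1*2856/11947 = -3994 - 2856/11947 = -47719174/11947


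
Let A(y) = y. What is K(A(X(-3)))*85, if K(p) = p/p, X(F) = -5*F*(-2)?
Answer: 85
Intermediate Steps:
X(F) = 10*F
K(p) = 1
K(A(X(-3)))*85 = 1*85 = 85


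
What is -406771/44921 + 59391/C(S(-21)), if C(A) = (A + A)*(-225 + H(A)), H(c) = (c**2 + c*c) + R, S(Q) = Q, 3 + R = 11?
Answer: -4676339047/418214510 ≈ -11.182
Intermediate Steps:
R = 8 (R = -3 + 11 = 8)
H(c) = 8 + 2*c**2 (H(c) = (c**2 + c*c) + 8 = (c**2 + c**2) + 8 = 2*c**2 + 8 = 8 + 2*c**2)
C(A) = 2*A*(-217 + 2*A**2) (C(A) = (A + A)*(-225 + (8 + 2*A**2)) = (2*A)*(-217 + 2*A**2) = 2*A*(-217 + 2*A**2))
-406771/44921 + 59391/C(S(-21)) = -406771/44921 + 59391/(-434*(-21) + 4*(-21)**3) = -406771*1/44921 + 59391/(9114 + 4*(-9261)) = -406771/44921 + 59391/(9114 - 37044) = -406771/44921 + 59391/(-27930) = -406771/44921 + 59391*(-1/27930) = -406771/44921 - 19797/9310 = -4676339047/418214510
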